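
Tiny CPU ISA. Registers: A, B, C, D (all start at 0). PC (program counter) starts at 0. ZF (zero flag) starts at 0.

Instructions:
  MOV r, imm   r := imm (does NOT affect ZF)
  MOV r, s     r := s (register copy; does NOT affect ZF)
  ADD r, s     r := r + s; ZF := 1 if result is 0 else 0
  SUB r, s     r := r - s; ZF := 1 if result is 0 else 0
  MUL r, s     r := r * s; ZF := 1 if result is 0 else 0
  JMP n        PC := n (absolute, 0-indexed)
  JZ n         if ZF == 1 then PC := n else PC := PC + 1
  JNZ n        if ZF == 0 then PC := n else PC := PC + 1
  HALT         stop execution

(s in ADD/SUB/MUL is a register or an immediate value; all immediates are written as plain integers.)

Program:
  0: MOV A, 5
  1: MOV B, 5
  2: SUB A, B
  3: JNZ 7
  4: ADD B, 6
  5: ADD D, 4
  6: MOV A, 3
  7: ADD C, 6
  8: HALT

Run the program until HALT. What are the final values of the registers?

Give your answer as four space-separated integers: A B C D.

Step 1: PC=0 exec 'MOV A, 5'. After: A=5 B=0 C=0 D=0 ZF=0 PC=1
Step 2: PC=1 exec 'MOV B, 5'. After: A=5 B=5 C=0 D=0 ZF=0 PC=2
Step 3: PC=2 exec 'SUB A, B'. After: A=0 B=5 C=0 D=0 ZF=1 PC=3
Step 4: PC=3 exec 'JNZ 7'. After: A=0 B=5 C=0 D=0 ZF=1 PC=4
Step 5: PC=4 exec 'ADD B, 6'. After: A=0 B=11 C=0 D=0 ZF=0 PC=5
Step 6: PC=5 exec 'ADD D, 4'. After: A=0 B=11 C=0 D=4 ZF=0 PC=6
Step 7: PC=6 exec 'MOV A, 3'. After: A=3 B=11 C=0 D=4 ZF=0 PC=7
Step 8: PC=7 exec 'ADD C, 6'. After: A=3 B=11 C=6 D=4 ZF=0 PC=8
Step 9: PC=8 exec 'HALT'. After: A=3 B=11 C=6 D=4 ZF=0 PC=8 HALTED

Answer: 3 11 6 4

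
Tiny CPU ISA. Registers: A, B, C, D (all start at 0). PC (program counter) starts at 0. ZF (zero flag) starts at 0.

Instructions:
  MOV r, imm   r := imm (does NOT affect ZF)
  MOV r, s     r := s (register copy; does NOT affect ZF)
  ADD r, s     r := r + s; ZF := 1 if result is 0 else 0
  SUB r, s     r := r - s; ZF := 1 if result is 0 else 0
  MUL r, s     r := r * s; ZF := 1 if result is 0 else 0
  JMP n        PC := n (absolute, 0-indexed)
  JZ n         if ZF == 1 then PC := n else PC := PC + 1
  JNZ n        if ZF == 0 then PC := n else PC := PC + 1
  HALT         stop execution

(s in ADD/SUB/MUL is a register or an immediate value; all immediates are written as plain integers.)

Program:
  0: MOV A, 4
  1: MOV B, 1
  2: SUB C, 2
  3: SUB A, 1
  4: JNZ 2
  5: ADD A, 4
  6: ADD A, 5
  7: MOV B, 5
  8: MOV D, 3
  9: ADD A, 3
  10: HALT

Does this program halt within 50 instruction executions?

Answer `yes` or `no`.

Answer: yes

Derivation:
Step 1: PC=0 exec 'MOV A, 4'. After: A=4 B=0 C=0 D=0 ZF=0 PC=1
Step 2: PC=1 exec 'MOV B, 1'. After: A=4 B=1 C=0 D=0 ZF=0 PC=2
Step 3: PC=2 exec 'SUB C, 2'. After: A=4 B=1 C=-2 D=0 ZF=0 PC=3
Step 4: PC=3 exec 'SUB A, 1'. After: A=3 B=1 C=-2 D=0 ZF=0 PC=4
Step 5: PC=4 exec 'JNZ 2'. After: A=3 B=1 C=-2 D=0 ZF=0 PC=2
Step 6: PC=2 exec 'SUB C, 2'. After: A=3 B=1 C=-4 D=0 ZF=0 PC=3
Step 7: PC=3 exec 'SUB A, 1'. After: A=2 B=1 C=-4 D=0 ZF=0 PC=4
Step 8: PC=4 exec 'JNZ 2'. After: A=2 B=1 C=-4 D=0 ZF=0 PC=2
Step 9: PC=2 exec 'SUB C, 2'. After: A=2 B=1 C=-6 D=0 ZF=0 PC=3
Step 10: PC=3 exec 'SUB A, 1'. After: A=1 B=1 C=-6 D=0 ZF=0 PC=4
Step 11: PC=4 exec 'JNZ 2'. After: A=1 B=1 C=-6 D=0 ZF=0 PC=2
Step 12: PC=2 exec 'SUB C, 2'. After: A=1 B=1 C=-8 D=0 ZF=0 PC=3
Step 13: PC=3 exec 'SUB A, 1'. After: A=0 B=1 C=-8 D=0 ZF=1 PC=4
Step 14: PC=4 exec 'JNZ 2'. After: A=0 B=1 C=-8 D=0 ZF=1 PC=5
Step 15: PC=5 exec 'ADD A, 4'. After: A=4 B=1 C=-8 D=0 ZF=0 PC=6
Step 16: PC=6 exec 'ADD A, 5'. After: A=9 B=1 C=-8 D=0 ZF=0 PC=7
Step 17: PC=7 exec 'MOV B, 5'. After: A=9 B=5 C=-8 D=0 ZF=0 PC=8
Step 18: PC=8 exec 'MOV D, 3'. After: A=9 B=5 C=-8 D=3 ZF=0 PC=9
Step 19: PC=9 exec 'ADD A, 3'. After: A=12 B=5 C=-8 D=3 ZF=0 PC=10
Step 20: PC=10 exec 'HALT'. After: A=12 B=5 C=-8 D=3 ZF=0 PC=10 HALTED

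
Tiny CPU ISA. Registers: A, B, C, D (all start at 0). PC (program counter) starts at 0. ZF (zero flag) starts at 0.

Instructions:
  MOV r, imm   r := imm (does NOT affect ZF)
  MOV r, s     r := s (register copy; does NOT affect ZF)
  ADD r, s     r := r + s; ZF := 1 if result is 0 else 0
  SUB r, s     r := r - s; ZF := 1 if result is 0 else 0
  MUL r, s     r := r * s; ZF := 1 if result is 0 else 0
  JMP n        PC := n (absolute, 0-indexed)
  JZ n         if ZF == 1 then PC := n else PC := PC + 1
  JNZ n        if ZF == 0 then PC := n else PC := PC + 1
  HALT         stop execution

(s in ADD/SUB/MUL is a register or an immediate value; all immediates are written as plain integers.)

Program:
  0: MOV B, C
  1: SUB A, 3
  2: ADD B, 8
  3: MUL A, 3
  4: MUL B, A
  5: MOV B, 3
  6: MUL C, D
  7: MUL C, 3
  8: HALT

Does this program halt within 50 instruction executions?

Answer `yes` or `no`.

Answer: yes

Derivation:
Step 1: PC=0 exec 'MOV B, C'. After: A=0 B=0 C=0 D=0 ZF=0 PC=1
Step 2: PC=1 exec 'SUB A, 3'. After: A=-3 B=0 C=0 D=0 ZF=0 PC=2
Step 3: PC=2 exec 'ADD B, 8'. After: A=-3 B=8 C=0 D=0 ZF=0 PC=3
Step 4: PC=3 exec 'MUL A, 3'. After: A=-9 B=8 C=0 D=0 ZF=0 PC=4
Step 5: PC=4 exec 'MUL B, A'. After: A=-9 B=-72 C=0 D=0 ZF=0 PC=5
Step 6: PC=5 exec 'MOV B, 3'. After: A=-9 B=3 C=0 D=0 ZF=0 PC=6
Step 7: PC=6 exec 'MUL C, D'. After: A=-9 B=3 C=0 D=0 ZF=1 PC=7
Step 8: PC=7 exec 'MUL C, 3'. After: A=-9 B=3 C=0 D=0 ZF=1 PC=8
Step 9: PC=8 exec 'HALT'. After: A=-9 B=3 C=0 D=0 ZF=1 PC=8 HALTED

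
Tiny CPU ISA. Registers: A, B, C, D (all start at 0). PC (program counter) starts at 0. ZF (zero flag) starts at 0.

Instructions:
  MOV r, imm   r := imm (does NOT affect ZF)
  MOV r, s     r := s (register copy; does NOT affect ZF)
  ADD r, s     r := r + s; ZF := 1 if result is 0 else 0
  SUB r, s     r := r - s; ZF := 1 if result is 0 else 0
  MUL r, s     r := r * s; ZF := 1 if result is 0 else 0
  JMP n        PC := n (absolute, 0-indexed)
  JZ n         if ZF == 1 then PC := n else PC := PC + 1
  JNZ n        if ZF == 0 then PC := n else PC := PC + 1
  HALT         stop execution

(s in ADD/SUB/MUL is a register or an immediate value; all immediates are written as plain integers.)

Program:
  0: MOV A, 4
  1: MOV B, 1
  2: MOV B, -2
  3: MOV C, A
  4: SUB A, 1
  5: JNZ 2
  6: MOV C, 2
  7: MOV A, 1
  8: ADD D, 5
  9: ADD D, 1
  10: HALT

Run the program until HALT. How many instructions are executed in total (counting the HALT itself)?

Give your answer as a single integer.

Answer: 23

Derivation:
Step 1: PC=0 exec 'MOV A, 4'. After: A=4 B=0 C=0 D=0 ZF=0 PC=1
Step 2: PC=1 exec 'MOV B, 1'. After: A=4 B=1 C=0 D=0 ZF=0 PC=2
Step 3: PC=2 exec 'MOV B, -2'. After: A=4 B=-2 C=0 D=0 ZF=0 PC=3
Step 4: PC=3 exec 'MOV C, A'. After: A=4 B=-2 C=4 D=0 ZF=0 PC=4
Step 5: PC=4 exec 'SUB A, 1'. After: A=3 B=-2 C=4 D=0 ZF=0 PC=5
Step 6: PC=5 exec 'JNZ 2'. After: A=3 B=-2 C=4 D=0 ZF=0 PC=2
Step 7: PC=2 exec 'MOV B, -2'. After: A=3 B=-2 C=4 D=0 ZF=0 PC=3
Step 8: PC=3 exec 'MOV C, A'. After: A=3 B=-2 C=3 D=0 ZF=0 PC=4
Step 9: PC=4 exec 'SUB A, 1'. After: A=2 B=-2 C=3 D=0 ZF=0 PC=5
Step 10: PC=5 exec 'JNZ 2'. After: A=2 B=-2 C=3 D=0 ZF=0 PC=2
Step 11: PC=2 exec 'MOV B, -2'. After: A=2 B=-2 C=3 D=0 ZF=0 PC=3
Step 12: PC=3 exec 'MOV C, A'. After: A=2 B=-2 C=2 D=0 ZF=0 PC=4
Step 13: PC=4 exec 'SUB A, 1'. After: A=1 B=-2 C=2 D=0 ZF=0 PC=5
Step 14: PC=5 exec 'JNZ 2'. After: A=1 B=-2 C=2 D=0 ZF=0 PC=2
Step 15: PC=2 exec 'MOV B, -2'. After: A=1 B=-2 C=2 D=0 ZF=0 PC=3
Step 16: PC=3 exec 'MOV C, A'. After: A=1 B=-2 C=1 D=0 ZF=0 PC=4
Step 17: PC=4 exec 'SUB A, 1'. After: A=0 B=-2 C=1 D=0 ZF=1 PC=5
Step 18: PC=5 exec 'JNZ 2'. After: A=0 B=-2 C=1 D=0 ZF=1 PC=6
Step 19: PC=6 exec 'MOV C, 2'. After: A=0 B=-2 C=2 D=0 ZF=1 PC=7
Step 20: PC=7 exec 'MOV A, 1'. After: A=1 B=-2 C=2 D=0 ZF=1 PC=8
Step 21: PC=8 exec 'ADD D, 5'. After: A=1 B=-2 C=2 D=5 ZF=0 PC=9
Step 22: PC=9 exec 'ADD D, 1'. After: A=1 B=-2 C=2 D=6 ZF=0 PC=10
Step 23: PC=10 exec 'HALT'. After: A=1 B=-2 C=2 D=6 ZF=0 PC=10 HALTED
Total instructions executed: 23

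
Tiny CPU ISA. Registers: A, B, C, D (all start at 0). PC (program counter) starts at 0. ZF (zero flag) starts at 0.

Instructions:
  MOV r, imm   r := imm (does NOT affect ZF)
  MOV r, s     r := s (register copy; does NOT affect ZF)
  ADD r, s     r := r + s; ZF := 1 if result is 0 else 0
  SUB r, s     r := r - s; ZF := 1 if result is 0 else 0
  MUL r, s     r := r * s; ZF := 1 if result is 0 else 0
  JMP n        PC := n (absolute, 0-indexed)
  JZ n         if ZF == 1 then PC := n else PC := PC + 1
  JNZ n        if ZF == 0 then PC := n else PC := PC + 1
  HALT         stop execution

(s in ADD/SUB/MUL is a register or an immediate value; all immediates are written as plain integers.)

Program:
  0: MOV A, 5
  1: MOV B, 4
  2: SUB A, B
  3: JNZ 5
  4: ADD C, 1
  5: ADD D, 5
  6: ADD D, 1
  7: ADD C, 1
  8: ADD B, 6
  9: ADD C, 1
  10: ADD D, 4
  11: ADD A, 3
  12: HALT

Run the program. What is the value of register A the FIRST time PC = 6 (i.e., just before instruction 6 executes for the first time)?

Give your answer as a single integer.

Step 1: PC=0 exec 'MOV A, 5'. After: A=5 B=0 C=0 D=0 ZF=0 PC=1
Step 2: PC=1 exec 'MOV B, 4'. After: A=5 B=4 C=0 D=0 ZF=0 PC=2
Step 3: PC=2 exec 'SUB A, B'. After: A=1 B=4 C=0 D=0 ZF=0 PC=3
Step 4: PC=3 exec 'JNZ 5'. After: A=1 B=4 C=0 D=0 ZF=0 PC=5
Step 5: PC=5 exec 'ADD D, 5'. After: A=1 B=4 C=0 D=5 ZF=0 PC=6
First time PC=6: A=1

1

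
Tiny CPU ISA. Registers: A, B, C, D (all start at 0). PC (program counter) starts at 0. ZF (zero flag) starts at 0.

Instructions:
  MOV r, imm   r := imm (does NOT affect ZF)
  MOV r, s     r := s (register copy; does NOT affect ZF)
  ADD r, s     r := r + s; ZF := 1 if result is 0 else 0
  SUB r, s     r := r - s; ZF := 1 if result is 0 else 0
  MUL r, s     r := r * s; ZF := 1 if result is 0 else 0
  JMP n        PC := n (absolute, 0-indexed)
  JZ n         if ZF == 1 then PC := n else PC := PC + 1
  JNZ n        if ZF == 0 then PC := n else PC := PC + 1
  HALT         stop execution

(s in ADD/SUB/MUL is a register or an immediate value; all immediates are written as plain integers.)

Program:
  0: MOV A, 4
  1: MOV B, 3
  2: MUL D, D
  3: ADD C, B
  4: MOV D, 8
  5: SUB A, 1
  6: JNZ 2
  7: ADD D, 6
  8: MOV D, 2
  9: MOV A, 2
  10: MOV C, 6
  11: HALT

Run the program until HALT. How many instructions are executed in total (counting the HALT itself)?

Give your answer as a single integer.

Step 1: PC=0 exec 'MOV A, 4'. After: A=4 B=0 C=0 D=0 ZF=0 PC=1
Step 2: PC=1 exec 'MOV B, 3'. After: A=4 B=3 C=0 D=0 ZF=0 PC=2
Step 3: PC=2 exec 'MUL D, D'. After: A=4 B=3 C=0 D=0 ZF=1 PC=3
Step 4: PC=3 exec 'ADD C, B'. After: A=4 B=3 C=3 D=0 ZF=0 PC=4
Step 5: PC=4 exec 'MOV D, 8'. After: A=4 B=3 C=3 D=8 ZF=0 PC=5
Step 6: PC=5 exec 'SUB A, 1'. After: A=3 B=3 C=3 D=8 ZF=0 PC=6
Step 7: PC=6 exec 'JNZ 2'. After: A=3 B=3 C=3 D=8 ZF=0 PC=2
Step 8: PC=2 exec 'MUL D, D'. After: A=3 B=3 C=3 D=64 ZF=0 PC=3
Step 9: PC=3 exec 'ADD C, B'. After: A=3 B=3 C=6 D=64 ZF=0 PC=4
Step 10: PC=4 exec 'MOV D, 8'. After: A=3 B=3 C=6 D=8 ZF=0 PC=5
Step 11: PC=5 exec 'SUB A, 1'. After: A=2 B=3 C=6 D=8 ZF=0 PC=6
Step 12: PC=6 exec 'JNZ 2'. After: A=2 B=3 C=6 D=8 ZF=0 PC=2
Step 13: PC=2 exec 'MUL D, D'. After: A=2 B=3 C=6 D=64 ZF=0 PC=3
Step 14: PC=3 exec 'ADD C, B'. After: A=2 B=3 C=9 D=64 ZF=0 PC=4
Step 15: PC=4 exec 'MOV D, 8'. After: A=2 B=3 C=9 D=8 ZF=0 PC=5
Step 16: PC=5 exec 'SUB A, 1'. After: A=1 B=3 C=9 D=8 ZF=0 PC=6
Step 17: PC=6 exec 'JNZ 2'. After: A=1 B=3 C=9 D=8 ZF=0 PC=2
Step 18: PC=2 exec 'MUL D, D'. After: A=1 B=3 C=9 D=64 ZF=0 PC=3
Step 19: PC=3 exec 'ADD C, B'. After: A=1 B=3 C=12 D=64 ZF=0 PC=4
Step 20: PC=4 exec 'MOV D, 8'. After: A=1 B=3 C=12 D=8 ZF=0 PC=5
Step 21: PC=5 exec 'SUB A, 1'. After: A=0 B=3 C=12 D=8 ZF=1 PC=6
Step 22: PC=6 exec 'JNZ 2'. After: A=0 B=3 C=12 D=8 ZF=1 PC=7
Step 23: PC=7 exec 'ADD D, 6'. After: A=0 B=3 C=12 D=14 ZF=0 PC=8
Step 24: PC=8 exec 'MOV D, 2'. After: A=0 B=3 C=12 D=2 ZF=0 PC=9
Step 25: PC=9 exec 'MOV A, 2'. After: A=2 B=3 C=12 D=2 ZF=0 PC=10
Step 26: PC=10 exec 'MOV C, 6'. After: A=2 B=3 C=6 D=2 ZF=0 PC=11
Step 27: PC=11 exec 'HALT'. After: A=2 B=3 C=6 D=2 ZF=0 PC=11 HALTED
Total instructions executed: 27

Answer: 27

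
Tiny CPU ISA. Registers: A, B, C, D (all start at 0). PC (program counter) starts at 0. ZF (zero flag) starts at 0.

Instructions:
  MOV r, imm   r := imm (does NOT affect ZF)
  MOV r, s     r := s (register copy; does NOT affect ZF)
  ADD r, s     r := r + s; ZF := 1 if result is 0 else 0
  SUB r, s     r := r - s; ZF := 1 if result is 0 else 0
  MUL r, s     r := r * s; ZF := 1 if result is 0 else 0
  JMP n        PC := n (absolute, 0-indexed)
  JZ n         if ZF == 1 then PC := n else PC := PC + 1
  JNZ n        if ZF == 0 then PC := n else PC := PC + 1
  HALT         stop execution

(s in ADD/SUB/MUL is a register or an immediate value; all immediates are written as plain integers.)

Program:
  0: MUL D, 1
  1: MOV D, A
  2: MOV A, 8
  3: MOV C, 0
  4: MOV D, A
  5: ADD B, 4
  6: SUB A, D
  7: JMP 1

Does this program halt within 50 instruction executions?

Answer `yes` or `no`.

Step 1: PC=0 exec 'MUL D, 1'. After: A=0 B=0 C=0 D=0 ZF=1 PC=1
Step 2: PC=1 exec 'MOV D, A'. After: A=0 B=0 C=0 D=0 ZF=1 PC=2
Step 3: PC=2 exec 'MOV A, 8'. After: A=8 B=0 C=0 D=0 ZF=1 PC=3
Step 4: PC=3 exec 'MOV C, 0'. After: A=8 B=0 C=0 D=0 ZF=1 PC=4
Step 5: PC=4 exec 'MOV D, A'. After: A=8 B=0 C=0 D=8 ZF=1 PC=5
Step 6: PC=5 exec 'ADD B, 4'. After: A=8 B=4 C=0 D=8 ZF=0 PC=6
Step 7: PC=6 exec 'SUB A, D'. After: A=0 B=4 C=0 D=8 ZF=1 PC=7
Step 8: PC=7 exec 'JMP 1'. After: A=0 B=4 C=0 D=8 ZF=1 PC=1
Step 9: PC=1 exec 'MOV D, A'. After: A=0 B=4 C=0 D=0 ZF=1 PC=2
Step 10: PC=2 exec 'MOV A, 8'. After: A=8 B=4 C=0 D=0 ZF=1 PC=3
Step 11: PC=3 exec 'MOV C, 0'. After: A=8 B=4 C=0 D=0 ZF=1 PC=4
Step 12: PC=4 exec 'MOV D, A'. After: A=8 B=4 C=0 D=8 ZF=1 PC=5
Step 13: PC=5 exec 'ADD B, 4'. After: A=8 B=8 C=0 D=8 ZF=0 PC=6
Step 14: PC=6 exec 'SUB A, D'. After: A=0 B=8 C=0 D=8 ZF=1 PC=7
Step 15: PC=7 exec 'JMP 1'. After: A=0 B=8 C=0 D=8 ZF=1 PC=1
After 50 steps: not halted. PC revisits the same instructions with no path to HALT; will never halt.

Answer: no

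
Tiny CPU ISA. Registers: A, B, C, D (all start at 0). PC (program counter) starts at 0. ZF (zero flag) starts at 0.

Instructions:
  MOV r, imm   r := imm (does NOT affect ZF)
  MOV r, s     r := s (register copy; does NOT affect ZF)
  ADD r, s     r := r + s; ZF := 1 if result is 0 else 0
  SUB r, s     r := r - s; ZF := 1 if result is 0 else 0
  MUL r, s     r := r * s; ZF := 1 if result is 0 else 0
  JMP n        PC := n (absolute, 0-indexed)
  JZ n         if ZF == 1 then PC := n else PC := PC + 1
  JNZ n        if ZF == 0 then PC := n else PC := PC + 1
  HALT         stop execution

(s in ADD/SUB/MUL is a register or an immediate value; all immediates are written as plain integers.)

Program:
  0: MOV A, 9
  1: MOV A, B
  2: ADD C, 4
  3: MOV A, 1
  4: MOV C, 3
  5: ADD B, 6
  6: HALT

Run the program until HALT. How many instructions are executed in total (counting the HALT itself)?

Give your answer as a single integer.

Answer: 7

Derivation:
Step 1: PC=0 exec 'MOV A, 9'. After: A=9 B=0 C=0 D=0 ZF=0 PC=1
Step 2: PC=1 exec 'MOV A, B'. After: A=0 B=0 C=0 D=0 ZF=0 PC=2
Step 3: PC=2 exec 'ADD C, 4'. After: A=0 B=0 C=4 D=0 ZF=0 PC=3
Step 4: PC=3 exec 'MOV A, 1'. After: A=1 B=0 C=4 D=0 ZF=0 PC=4
Step 5: PC=4 exec 'MOV C, 3'. After: A=1 B=0 C=3 D=0 ZF=0 PC=5
Step 6: PC=5 exec 'ADD B, 6'. After: A=1 B=6 C=3 D=0 ZF=0 PC=6
Step 7: PC=6 exec 'HALT'. After: A=1 B=6 C=3 D=0 ZF=0 PC=6 HALTED
Total instructions executed: 7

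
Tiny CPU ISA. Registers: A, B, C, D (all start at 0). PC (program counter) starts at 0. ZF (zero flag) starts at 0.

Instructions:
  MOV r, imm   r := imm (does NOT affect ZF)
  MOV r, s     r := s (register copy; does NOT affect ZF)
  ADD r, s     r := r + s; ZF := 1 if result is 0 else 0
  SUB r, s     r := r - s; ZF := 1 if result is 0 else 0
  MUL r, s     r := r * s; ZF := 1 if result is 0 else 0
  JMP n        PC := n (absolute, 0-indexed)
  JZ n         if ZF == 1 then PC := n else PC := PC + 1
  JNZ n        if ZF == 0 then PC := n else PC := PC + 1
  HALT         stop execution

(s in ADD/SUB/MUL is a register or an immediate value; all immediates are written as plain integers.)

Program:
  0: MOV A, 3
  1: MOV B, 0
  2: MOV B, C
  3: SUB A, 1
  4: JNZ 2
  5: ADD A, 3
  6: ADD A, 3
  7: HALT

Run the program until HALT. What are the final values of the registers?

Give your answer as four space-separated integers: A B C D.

Step 1: PC=0 exec 'MOV A, 3'. After: A=3 B=0 C=0 D=0 ZF=0 PC=1
Step 2: PC=1 exec 'MOV B, 0'. After: A=3 B=0 C=0 D=0 ZF=0 PC=2
Step 3: PC=2 exec 'MOV B, C'. After: A=3 B=0 C=0 D=0 ZF=0 PC=3
Step 4: PC=3 exec 'SUB A, 1'. After: A=2 B=0 C=0 D=0 ZF=0 PC=4
Step 5: PC=4 exec 'JNZ 2'. After: A=2 B=0 C=0 D=0 ZF=0 PC=2
Step 6: PC=2 exec 'MOV B, C'. After: A=2 B=0 C=0 D=0 ZF=0 PC=3
Step 7: PC=3 exec 'SUB A, 1'. After: A=1 B=0 C=0 D=0 ZF=0 PC=4
Step 8: PC=4 exec 'JNZ 2'. After: A=1 B=0 C=0 D=0 ZF=0 PC=2
Step 9: PC=2 exec 'MOV B, C'. After: A=1 B=0 C=0 D=0 ZF=0 PC=3
Step 10: PC=3 exec 'SUB A, 1'. After: A=0 B=0 C=0 D=0 ZF=1 PC=4
Step 11: PC=4 exec 'JNZ 2'. After: A=0 B=0 C=0 D=0 ZF=1 PC=5
Step 12: PC=5 exec 'ADD A, 3'. After: A=3 B=0 C=0 D=0 ZF=0 PC=6
Step 13: PC=6 exec 'ADD A, 3'. After: A=6 B=0 C=0 D=0 ZF=0 PC=7
Step 14: PC=7 exec 'HALT'. After: A=6 B=0 C=0 D=0 ZF=0 PC=7 HALTED

Answer: 6 0 0 0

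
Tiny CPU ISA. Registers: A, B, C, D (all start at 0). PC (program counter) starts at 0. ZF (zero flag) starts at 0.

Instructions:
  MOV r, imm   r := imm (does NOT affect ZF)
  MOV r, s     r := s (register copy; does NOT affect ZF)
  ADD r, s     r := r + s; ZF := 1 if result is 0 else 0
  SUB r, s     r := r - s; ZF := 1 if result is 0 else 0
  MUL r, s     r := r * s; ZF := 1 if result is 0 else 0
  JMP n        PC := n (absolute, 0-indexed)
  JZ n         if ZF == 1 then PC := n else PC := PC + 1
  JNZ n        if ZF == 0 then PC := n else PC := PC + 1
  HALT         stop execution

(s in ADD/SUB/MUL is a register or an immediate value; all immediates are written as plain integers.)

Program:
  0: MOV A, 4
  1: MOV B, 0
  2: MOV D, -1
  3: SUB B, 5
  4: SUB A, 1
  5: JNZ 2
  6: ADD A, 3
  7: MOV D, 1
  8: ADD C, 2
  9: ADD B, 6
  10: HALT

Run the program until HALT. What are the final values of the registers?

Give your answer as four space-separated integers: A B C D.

Step 1: PC=0 exec 'MOV A, 4'. After: A=4 B=0 C=0 D=0 ZF=0 PC=1
Step 2: PC=1 exec 'MOV B, 0'. After: A=4 B=0 C=0 D=0 ZF=0 PC=2
Step 3: PC=2 exec 'MOV D, -1'. After: A=4 B=0 C=0 D=-1 ZF=0 PC=3
Step 4: PC=3 exec 'SUB B, 5'. After: A=4 B=-5 C=0 D=-1 ZF=0 PC=4
Step 5: PC=4 exec 'SUB A, 1'. After: A=3 B=-5 C=0 D=-1 ZF=0 PC=5
Step 6: PC=5 exec 'JNZ 2'. After: A=3 B=-5 C=0 D=-1 ZF=0 PC=2
Step 7: PC=2 exec 'MOV D, -1'. After: A=3 B=-5 C=0 D=-1 ZF=0 PC=3
Step 8: PC=3 exec 'SUB B, 5'. After: A=3 B=-10 C=0 D=-1 ZF=0 PC=4
Step 9: PC=4 exec 'SUB A, 1'. After: A=2 B=-10 C=0 D=-1 ZF=0 PC=5
Step 10: PC=5 exec 'JNZ 2'. After: A=2 B=-10 C=0 D=-1 ZF=0 PC=2
Step 11: PC=2 exec 'MOV D, -1'. After: A=2 B=-10 C=0 D=-1 ZF=0 PC=3
Step 12: PC=3 exec 'SUB B, 5'. After: A=2 B=-15 C=0 D=-1 ZF=0 PC=4
Step 13: PC=4 exec 'SUB A, 1'. After: A=1 B=-15 C=0 D=-1 ZF=0 PC=5
Step 14: PC=5 exec 'JNZ 2'. After: A=1 B=-15 C=0 D=-1 ZF=0 PC=2
Step 15: PC=2 exec 'MOV D, -1'. After: A=1 B=-15 C=0 D=-1 ZF=0 PC=3
Step 16: PC=3 exec 'SUB B, 5'. After: A=1 B=-20 C=0 D=-1 ZF=0 PC=4
Step 17: PC=4 exec 'SUB A, 1'. After: A=0 B=-20 C=0 D=-1 ZF=1 PC=5
Step 18: PC=5 exec 'JNZ 2'. After: A=0 B=-20 C=0 D=-1 ZF=1 PC=6
Step 19: PC=6 exec 'ADD A, 3'. After: A=3 B=-20 C=0 D=-1 ZF=0 PC=7
Step 20: PC=7 exec 'MOV D, 1'. After: A=3 B=-20 C=0 D=1 ZF=0 PC=8
Step 21: PC=8 exec 'ADD C, 2'. After: A=3 B=-20 C=2 D=1 ZF=0 PC=9
Step 22: PC=9 exec 'ADD B, 6'. After: A=3 B=-14 C=2 D=1 ZF=0 PC=10
Step 23: PC=10 exec 'HALT'. After: A=3 B=-14 C=2 D=1 ZF=0 PC=10 HALTED

Answer: 3 -14 2 1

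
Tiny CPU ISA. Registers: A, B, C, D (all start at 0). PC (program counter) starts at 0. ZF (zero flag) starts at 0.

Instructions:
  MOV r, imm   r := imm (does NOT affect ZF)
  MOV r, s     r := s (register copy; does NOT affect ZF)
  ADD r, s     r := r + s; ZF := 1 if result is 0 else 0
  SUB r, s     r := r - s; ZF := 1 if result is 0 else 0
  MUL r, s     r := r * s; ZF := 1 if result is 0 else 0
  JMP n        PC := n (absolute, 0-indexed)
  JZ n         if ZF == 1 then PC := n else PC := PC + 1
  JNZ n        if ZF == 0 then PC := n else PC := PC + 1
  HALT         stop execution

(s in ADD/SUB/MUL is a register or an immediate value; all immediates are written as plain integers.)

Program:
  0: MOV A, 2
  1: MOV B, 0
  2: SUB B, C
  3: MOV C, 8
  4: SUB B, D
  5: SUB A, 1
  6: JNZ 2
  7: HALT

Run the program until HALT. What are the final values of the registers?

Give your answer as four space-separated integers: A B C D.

Answer: 0 -8 8 0

Derivation:
Step 1: PC=0 exec 'MOV A, 2'. After: A=2 B=0 C=0 D=0 ZF=0 PC=1
Step 2: PC=1 exec 'MOV B, 0'. After: A=2 B=0 C=0 D=0 ZF=0 PC=2
Step 3: PC=2 exec 'SUB B, C'. After: A=2 B=0 C=0 D=0 ZF=1 PC=3
Step 4: PC=3 exec 'MOV C, 8'. After: A=2 B=0 C=8 D=0 ZF=1 PC=4
Step 5: PC=4 exec 'SUB B, D'. After: A=2 B=0 C=8 D=0 ZF=1 PC=5
Step 6: PC=5 exec 'SUB A, 1'. After: A=1 B=0 C=8 D=0 ZF=0 PC=6
Step 7: PC=6 exec 'JNZ 2'. After: A=1 B=0 C=8 D=0 ZF=0 PC=2
Step 8: PC=2 exec 'SUB B, C'. After: A=1 B=-8 C=8 D=0 ZF=0 PC=3
Step 9: PC=3 exec 'MOV C, 8'. After: A=1 B=-8 C=8 D=0 ZF=0 PC=4
Step 10: PC=4 exec 'SUB B, D'. After: A=1 B=-8 C=8 D=0 ZF=0 PC=5
Step 11: PC=5 exec 'SUB A, 1'. After: A=0 B=-8 C=8 D=0 ZF=1 PC=6
Step 12: PC=6 exec 'JNZ 2'. After: A=0 B=-8 C=8 D=0 ZF=1 PC=7
Step 13: PC=7 exec 'HALT'. After: A=0 B=-8 C=8 D=0 ZF=1 PC=7 HALTED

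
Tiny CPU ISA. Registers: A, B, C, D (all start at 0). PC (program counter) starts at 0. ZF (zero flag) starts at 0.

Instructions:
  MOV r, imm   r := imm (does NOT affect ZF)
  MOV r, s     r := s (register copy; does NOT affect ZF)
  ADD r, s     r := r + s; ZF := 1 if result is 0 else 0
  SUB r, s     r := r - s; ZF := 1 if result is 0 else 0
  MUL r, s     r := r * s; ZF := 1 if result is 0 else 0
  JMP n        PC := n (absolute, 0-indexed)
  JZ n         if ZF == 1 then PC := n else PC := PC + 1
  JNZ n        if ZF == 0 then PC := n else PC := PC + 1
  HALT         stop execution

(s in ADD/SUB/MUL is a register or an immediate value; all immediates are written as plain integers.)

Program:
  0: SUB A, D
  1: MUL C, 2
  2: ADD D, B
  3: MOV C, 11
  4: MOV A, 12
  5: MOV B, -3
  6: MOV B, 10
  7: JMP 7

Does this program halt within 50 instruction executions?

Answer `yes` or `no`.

Answer: no

Derivation:
Step 1: PC=0 exec 'SUB A, D'. After: A=0 B=0 C=0 D=0 ZF=1 PC=1
Step 2: PC=1 exec 'MUL C, 2'. After: A=0 B=0 C=0 D=0 ZF=1 PC=2
Step 3: PC=2 exec 'ADD D, B'. After: A=0 B=0 C=0 D=0 ZF=1 PC=3
Step 4: PC=3 exec 'MOV C, 11'. After: A=0 B=0 C=11 D=0 ZF=1 PC=4
Step 5: PC=4 exec 'MOV A, 12'. After: A=12 B=0 C=11 D=0 ZF=1 PC=5
Step 6: PC=5 exec 'MOV B, -3'. After: A=12 B=-3 C=11 D=0 ZF=1 PC=6
Step 7: PC=6 exec 'MOV B, 10'. After: A=12 B=10 C=11 D=0 ZF=1 PC=7
Step 8: PC=7 exec 'JMP 7'. After: A=12 B=10 C=11 D=0 ZF=1 PC=7
State after step 8 equals state after step 7: the program is in a cycle of length 1 and will never halt.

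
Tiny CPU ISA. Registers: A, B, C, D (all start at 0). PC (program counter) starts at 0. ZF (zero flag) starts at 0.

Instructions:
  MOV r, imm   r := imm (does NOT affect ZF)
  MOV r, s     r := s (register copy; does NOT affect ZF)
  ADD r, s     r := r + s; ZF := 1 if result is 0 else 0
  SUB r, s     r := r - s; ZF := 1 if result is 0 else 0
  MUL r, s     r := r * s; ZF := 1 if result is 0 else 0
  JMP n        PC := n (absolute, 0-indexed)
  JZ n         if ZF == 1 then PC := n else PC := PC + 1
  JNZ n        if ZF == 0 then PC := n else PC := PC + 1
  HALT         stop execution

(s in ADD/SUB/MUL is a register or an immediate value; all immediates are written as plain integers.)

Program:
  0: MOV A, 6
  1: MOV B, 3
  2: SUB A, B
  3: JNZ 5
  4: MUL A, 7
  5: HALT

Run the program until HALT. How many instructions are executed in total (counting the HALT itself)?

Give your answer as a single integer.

Step 1: PC=0 exec 'MOV A, 6'. After: A=6 B=0 C=0 D=0 ZF=0 PC=1
Step 2: PC=1 exec 'MOV B, 3'. After: A=6 B=3 C=0 D=0 ZF=0 PC=2
Step 3: PC=2 exec 'SUB A, B'. After: A=3 B=3 C=0 D=0 ZF=0 PC=3
Step 4: PC=3 exec 'JNZ 5'. After: A=3 B=3 C=0 D=0 ZF=0 PC=5
Step 5: PC=5 exec 'HALT'. After: A=3 B=3 C=0 D=0 ZF=0 PC=5 HALTED
Total instructions executed: 5

Answer: 5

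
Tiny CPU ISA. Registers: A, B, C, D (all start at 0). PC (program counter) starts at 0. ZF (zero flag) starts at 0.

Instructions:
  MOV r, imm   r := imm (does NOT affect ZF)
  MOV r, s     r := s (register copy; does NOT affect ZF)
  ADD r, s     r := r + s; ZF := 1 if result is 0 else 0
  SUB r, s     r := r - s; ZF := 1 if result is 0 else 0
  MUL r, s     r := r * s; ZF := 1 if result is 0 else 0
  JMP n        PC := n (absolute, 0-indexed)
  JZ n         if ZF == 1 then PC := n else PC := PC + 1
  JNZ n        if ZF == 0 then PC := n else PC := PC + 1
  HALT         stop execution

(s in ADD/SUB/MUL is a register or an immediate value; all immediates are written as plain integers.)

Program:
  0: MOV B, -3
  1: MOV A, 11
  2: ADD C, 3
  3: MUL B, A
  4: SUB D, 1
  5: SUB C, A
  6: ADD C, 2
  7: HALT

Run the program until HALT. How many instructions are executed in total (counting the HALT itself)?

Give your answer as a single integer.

Answer: 8

Derivation:
Step 1: PC=0 exec 'MOV B, -3'. After: A=0 B=-3 C=0 D=0 ZF=0 PC=1
Step 2: PC=1 exec 'MOV A, 11'. After: A=11 B=-3 C=0 D=0 ZF=0 PC=2
Step 3: PC=2 exec 'ADD C, 3'. After: A=11 B=-3 C=3 D=0 ZF=0 PC=3
Step 4: PC=3 exec 'MUL B, A'. After: A=11 B=-33 C=3 D=0 ZF=0 PC=4
Step 5: PC=4 exec 'SUB D, 1'. After: A=11 B=-33 C=3 D=-1 ZF=0 PC=5
Step 6: PC=5 exec 'SUB C, A'. After: A=11 B=-33 C=-8 D=-1 ZF=0 PC=6
Step 7: PC=6 exec 'ADD C, 2'. After: A=11 B=-33 C=-6 D=-1 ZF=0 PC=7
Step 8: PC=7 exec 'HALT'. After: A=11 B=-33 C=-6 D=-1 ZF=0 PC=7 HALTED
Total instructions executed: 8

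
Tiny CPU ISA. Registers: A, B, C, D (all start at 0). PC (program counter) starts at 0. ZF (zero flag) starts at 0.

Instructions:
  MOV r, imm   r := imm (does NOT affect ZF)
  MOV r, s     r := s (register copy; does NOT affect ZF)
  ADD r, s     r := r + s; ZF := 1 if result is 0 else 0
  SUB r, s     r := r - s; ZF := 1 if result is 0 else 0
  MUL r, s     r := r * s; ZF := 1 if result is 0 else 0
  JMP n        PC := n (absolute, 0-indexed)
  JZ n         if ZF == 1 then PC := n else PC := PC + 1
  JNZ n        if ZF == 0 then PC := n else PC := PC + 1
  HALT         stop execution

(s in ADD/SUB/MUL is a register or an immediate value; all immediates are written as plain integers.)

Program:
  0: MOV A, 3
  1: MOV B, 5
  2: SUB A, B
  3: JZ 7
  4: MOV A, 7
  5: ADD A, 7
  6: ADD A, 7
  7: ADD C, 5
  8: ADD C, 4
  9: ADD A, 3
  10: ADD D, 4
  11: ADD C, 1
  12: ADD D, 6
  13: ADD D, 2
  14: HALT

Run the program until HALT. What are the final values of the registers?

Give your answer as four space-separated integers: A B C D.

Step 1: PC=0 exec 'MOV A, 3'. After: A=3 B=0 C=0 D=0 ZF=0 PC=1
Step 2: PC=1 exec 'MOV B, 5'. After: A=3 B=5 C=0 D=0 ZF=0 PC=2
Step 3: PC=2 exec 'SUB A, B'. After: A=-2 B=5 C=0 D=0 ZF=0 PC=3
Step 4: PC=3 exec 'JZ 7'. After: A=-2 B=5 C=0 D=0 ZF=0 PC=4
Step 5: PC=4 exec 'MOV A, 7'. After: A=7 B=5 C=0 D=0 ZF=0 PC=5
Step 6: PC=5 exec 'ADD A, 7'. After: A=14 B=5 C=0 D=0 ZF=0 PC=6
Step 7: PC=6 exec 'ADD A, 7'. After: A=21 B=5 C=0 D=0 ZF=0 PC=7
Step 8: PC=7 exec 'ADD C, 5'. After: A=21 B=5 C=5 D=0 ZF=0 PC=8
Step 9: PC=8 exec 'ADD C, 4'. After: A=21 B=5 C=9 D=0 ZF=0 PC=9
Step 10: PC=9 exec 'ADD A, 3'. After: A=24 B=5 C=9 D=0 ZF=0 PC=10
Step 11: PC=10 exec 'ADD D, 4'. After: A=24 B=5 C=9 D=4 ZF=0 PC=11
Step 12: PC=11 exec 'ADD C, 1'. After: A=24 B=5 C=10 D=4 ZF=0 PC=12
Step 13: PC=12 exec 'ADD D, 6'. After: A=24 B=5 C=10 D=10 ZF=0 PC=13
Step 14: PC=13 exec 'ADD D, 2'. After: A=24 B=5 C=10 D=12 ZF=0 PC=14
Step 15: PC=14 exec 'HALT'. After: A=24 B=5 C=10 D=12 ZF=0 PC=14 HALTED

Answer: 24 5 10 12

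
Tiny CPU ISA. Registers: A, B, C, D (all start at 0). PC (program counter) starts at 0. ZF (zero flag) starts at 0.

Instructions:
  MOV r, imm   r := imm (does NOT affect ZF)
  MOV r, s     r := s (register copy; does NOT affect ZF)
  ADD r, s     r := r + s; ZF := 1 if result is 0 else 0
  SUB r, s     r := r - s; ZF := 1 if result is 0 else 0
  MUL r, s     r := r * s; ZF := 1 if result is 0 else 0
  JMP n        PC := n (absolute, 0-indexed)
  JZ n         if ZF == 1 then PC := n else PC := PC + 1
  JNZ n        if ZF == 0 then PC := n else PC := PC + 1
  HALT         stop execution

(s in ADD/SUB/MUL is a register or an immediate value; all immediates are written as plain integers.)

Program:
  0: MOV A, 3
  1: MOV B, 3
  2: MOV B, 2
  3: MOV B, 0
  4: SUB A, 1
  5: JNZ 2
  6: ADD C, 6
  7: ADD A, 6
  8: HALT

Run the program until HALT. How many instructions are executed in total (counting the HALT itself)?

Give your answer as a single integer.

Step 1: PC=0 exec 'MOV A, 3'. After: A=3 B=0 C=0 D=0 ZF=0 PC=1
Step 2: PC=1 exec 'MOV B, 3'. After: A=3 B=3 C=0 D=0 ZF=0 PC=2
Step 3: PC=2 exec 'MOV B, 2'. After: A=3 B=2 C=0 D=0 ZF=0 PC=3
Step 4: PC=3 exec 'MOV B, 0'. After: A=3 B=0 C=0 D=0 ZF=0 PC=4
Step 5: PC=4 exec 'SUB A, 1'. After: A=2 B=0 C=0 D=0 ZF=0 PC=5
Step 6: PC=5 exec 'JNZ 2'. After: A=2 B=0 C=0 D=0 ZF=0 PC=2
Step 7: PC=2 exec 'MOV B, 2'. After: A=2 B=2 C=0 D=0 ZF=0 PC=3
Step 8: PC=3 exec 'MOV B, 0'. After: A=2 B=0 C=0 D=0 ZF=0 PC=4
Step 9: PC=4 exec 'SUB A, 1'. After: A=1 B=0 C=0 D=0 ZF=0 PC=5
Step 10: PC=5 exec 'JNZ 2'. After: A=1 B=0 C=0 D=0 ZF=0 PC=2
Step 11: PC=2 exec 'MOV B, 2'. After: A=1 B=2 C=0 D=0 ZF=0 PC=3
Step 12: PC=3 exec 'MOV B, 0'. After: A=1 B=0 C=0 D=0 ZF=0 PC=4
Step 13: PC=4 exec 'SUB A, 1'. After: A=0 B=0 C=0 D=0 ZF=1 PC=5
Step 14: PC=5 exec 'JNZ 2'. After: A=0 B=0 C=0 D=0 ZF=1 PC=6
Step 15: PC=6 exec 'ADD C, 6'. After: A=0 B=0 C=6 D=0 ZF=0 PC=7
Step 16: PC=7 exec 'ADD A, 6'. After: A=6 B=0 C=6 D=0 ZF=0 PC=8
Step 17: PC=8 exec 'HALT'. After: A=6 B=0 C=6 D=0 ZF=0 PC=8 HALTED
Total instructions executed: 17

Answer: 17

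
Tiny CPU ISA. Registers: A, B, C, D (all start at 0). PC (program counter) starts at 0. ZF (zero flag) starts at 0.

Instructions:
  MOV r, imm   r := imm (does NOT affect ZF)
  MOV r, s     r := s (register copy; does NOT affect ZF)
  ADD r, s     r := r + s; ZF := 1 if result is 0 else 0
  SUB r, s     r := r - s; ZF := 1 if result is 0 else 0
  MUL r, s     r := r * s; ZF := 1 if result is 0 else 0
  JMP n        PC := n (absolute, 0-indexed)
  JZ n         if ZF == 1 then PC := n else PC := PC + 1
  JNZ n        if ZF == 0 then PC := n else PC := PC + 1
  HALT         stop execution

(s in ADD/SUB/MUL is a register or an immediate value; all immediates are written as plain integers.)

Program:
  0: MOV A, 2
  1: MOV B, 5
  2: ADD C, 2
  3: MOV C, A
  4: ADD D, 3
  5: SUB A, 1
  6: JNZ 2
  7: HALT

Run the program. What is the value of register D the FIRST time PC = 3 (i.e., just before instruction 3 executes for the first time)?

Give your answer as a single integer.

Step 1: PC=0 exec 'MOV A, 2'. After: A=2 B=0 C=0 D=0 ZF=0 PC=1
Step 2: PC=1 exec 'MOV B, 5'. After: A=2 B=5 C=0 D=0 ZF=0 PC=2
Step 3: PC=2 exec 'ADD C, 2'. After: A=2 B=5 C=2 D=0 ZF=0 PC=3
First time PC=3: D=0

0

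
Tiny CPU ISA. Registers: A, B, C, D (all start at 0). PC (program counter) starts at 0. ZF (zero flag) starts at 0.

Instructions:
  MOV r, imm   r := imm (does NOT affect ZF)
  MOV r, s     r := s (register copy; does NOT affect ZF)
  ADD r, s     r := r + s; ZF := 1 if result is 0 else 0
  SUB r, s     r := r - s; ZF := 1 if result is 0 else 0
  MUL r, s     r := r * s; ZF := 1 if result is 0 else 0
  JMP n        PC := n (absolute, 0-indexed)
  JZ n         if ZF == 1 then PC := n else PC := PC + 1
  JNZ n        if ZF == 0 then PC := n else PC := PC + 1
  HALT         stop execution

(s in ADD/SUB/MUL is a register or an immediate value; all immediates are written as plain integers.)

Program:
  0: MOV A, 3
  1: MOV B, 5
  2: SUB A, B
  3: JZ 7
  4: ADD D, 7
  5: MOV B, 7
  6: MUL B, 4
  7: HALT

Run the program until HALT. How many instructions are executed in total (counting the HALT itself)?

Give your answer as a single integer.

Answer: 8

Derivation:
Step 1: PC=0 exec 'MOV A, 3'. After: A=3 B=0 C=0 D=0 ZF=0 PC=1
Step 2: PC=1 exec 'MOV B, 5'. After: A=3 B=5 C=0 D=0 ZF=0 PC=2
Step 3: PC=2 exec 'SUB A, B'. After: A=-2 B=5 C=0 D=0 ZF=0 PC=3
Step 4: PC=3 exec 'JZ 7'. After: A=-2 B=5 C=0 D=0 ZF=0 PC=4
Step 5: PC=4 exec 'ADD D, 7'. After: A=-2 B=5 C=0 D=7 ZF=0 PC=5
Step 6: PC=5 exec 'MOV B, 7'. After: A=-2 B=7 C=0 D=7 ZF=0 PC=6
Step 7: PC=6 exec 'MUL B, 4'. After: A=-2 B=28 C=0 D=7 ZF=0 PC=7
Step 8: PC=7 exec 'HALT'. After: A=-2 B=28 C=0 D=7 ZF=0 PC=7 HALTED
Total instructions executed: 8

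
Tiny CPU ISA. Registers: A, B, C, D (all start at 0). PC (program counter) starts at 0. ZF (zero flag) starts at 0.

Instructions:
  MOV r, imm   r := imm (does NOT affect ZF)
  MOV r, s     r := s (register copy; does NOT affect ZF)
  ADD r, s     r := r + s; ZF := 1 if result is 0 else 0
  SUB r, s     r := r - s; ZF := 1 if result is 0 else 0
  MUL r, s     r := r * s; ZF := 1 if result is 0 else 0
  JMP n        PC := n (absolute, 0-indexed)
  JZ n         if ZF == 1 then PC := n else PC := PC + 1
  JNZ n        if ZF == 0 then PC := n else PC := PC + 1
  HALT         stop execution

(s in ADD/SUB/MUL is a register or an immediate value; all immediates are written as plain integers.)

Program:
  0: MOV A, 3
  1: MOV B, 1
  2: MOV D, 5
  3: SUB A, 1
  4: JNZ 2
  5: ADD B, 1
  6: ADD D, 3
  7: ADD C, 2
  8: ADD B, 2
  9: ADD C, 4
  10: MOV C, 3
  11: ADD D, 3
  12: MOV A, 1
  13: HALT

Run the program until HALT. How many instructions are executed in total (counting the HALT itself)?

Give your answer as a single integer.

Step 1: PC=0 exec 'MOV A, 3'. After: A=3 B=0 C=0 D=0 ZF=0 PC=1
Step 2: PC=1 exec 'MOV B, 1'. After: A=3 B=1 C=0 D=0 ZF=0 PC=2
Step 3: PC=2 exec 'MOV D, 5'. After: A=3 B=1 C=0 D=5 ZF=0 PC=3
Step 4: PC=3 exec 'SUB A, 1'. After: A=2 B=1 C=0 D=5 ZF=0 PC=4
Step 5: PC=4 exec 'JNZ 2'. After: A=2 B=1 C=0 D=5 ZF=0 PC=2
Step 6: PC=2 exec 'MOV D, 5'. After: A=2 B=1 C=0 D=5 ZF=0 PC=3
Step 7: PC=3 exec 'SUB A, 1'. After: A=1 B=1 C=0 D=5 ZF=0 PC=4
Step 8: PC=4 exec 'JNZ 2'. After: A=1 B=1 C=0 D=5 ZF=0 PC=2
Step 9: PC=2 exec 'MOV D, 5'. After: A=1 B=1 C=0 D=5 ZF=0 PC=3
Step 10: PC=3 exec 'SUB A, 1'. After: A=0 B=1 C=0 D=5 ZF=1 PC=4
Step 11: PC=4 exec 'JNZ 2'. After: A=0 B=1 C=0 D=5 ZF=1 PC=5
Step 12: PC=5 exec 'ADD B, 1'. After: A=0 B=2 C=0 D=5 ZF=0 PC=6
Step 13: PC=6 exec 'ADD D, 3'. After: A=0 B=2 C=0 D=8 ZF=0 PC=7
Step 14: PC=7 exec 'ADD C, 2'. After: A=0 B=2 C=2 D=8 ZF=0 PC=8
Step 15: PC=8 exec 'ADD B, 2'. After: A=0 B=4 C=2 D=8 ZF=0 PC=9
Step 16: PC=9 exec 'ADD C, 4'. After: A=0 B=4 C=6 D=8 ZF=0 PC=10
Step 17: PC=10 exec 'MOV C, 3'. After: A=0 B=4 C=3 D=8 ZF=0 PC=11
Step 18: PC=11 exec 'ADD D, 3'. After: A=0 B=4 C=3 D=11 ZF=0 PC=12
Step 19: PC=12 exec 'MOV A, 1'. After: A=1 B=4 C=3 D=11 ZF=0 PC=13
Step 20: PC=13 exec 'HALT'. After: A=1 B=4 C=3 D=11 ZF=0 PC=13 HALTED
Total instructions executed: 20

Answer: 20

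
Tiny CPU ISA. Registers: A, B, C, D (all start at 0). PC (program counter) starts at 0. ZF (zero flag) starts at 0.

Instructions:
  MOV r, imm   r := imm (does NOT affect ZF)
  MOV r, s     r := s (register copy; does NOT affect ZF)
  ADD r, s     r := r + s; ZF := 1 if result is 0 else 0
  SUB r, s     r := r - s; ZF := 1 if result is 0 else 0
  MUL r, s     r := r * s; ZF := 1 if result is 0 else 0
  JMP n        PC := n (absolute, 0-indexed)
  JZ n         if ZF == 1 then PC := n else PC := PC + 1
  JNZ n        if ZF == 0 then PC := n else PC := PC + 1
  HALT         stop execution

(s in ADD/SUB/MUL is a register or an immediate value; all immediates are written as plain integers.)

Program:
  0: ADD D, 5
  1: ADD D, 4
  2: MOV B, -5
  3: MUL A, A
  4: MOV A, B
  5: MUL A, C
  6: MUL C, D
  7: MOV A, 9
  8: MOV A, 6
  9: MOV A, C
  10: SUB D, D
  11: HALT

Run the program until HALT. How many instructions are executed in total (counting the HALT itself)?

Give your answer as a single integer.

Step 1: PC=0 exec 'ADD D, 5'. After: A=0 B=0 C=0 D=5 ZF=0 PC=1
Step 2: PC=1 exec 'ADD D, 4'. After: A=0 B=0 C=0 D=9 ZF=0 PC=2
Step 3: PC=2 exec 'MOV B, -5'. After: A=0 B=-5 C=0 D=9 ZF=0 PC=3
Step 4: PC=3 exec 'MUL A, A'. After: A=0 B=-5 C=0 D=9 ZF=1 PC=4
Step 5: PC=4 exec 'MOV A, B'. After: A=-5 B=-5 C=0 D=9 ZF=1 PC=5
Step 6: PC=5 exec 'MUL A, C'. After: A=0 B=-5 C=0 D=9 ZF=1 PC=6
Step 7: PC=6 exec 'MUL C, D'. After: A=0 B=-5 C=0 D=9 ZF=1 PC=7
Step 8: PC=7 exec 'MOV A, 9'. After: A=9 B=-5 C=0 D=9 ZF=1 PC=8
Step 9: PC=8 exec 'MOV A, 6'. After: A=6 B=-5 C=0 D=9 ZF=1 PC=9
Step 10: PC=9 exec 'MOV A, C'. After: A=0 B=-5 C=0 D=9 ZF=1 PC=10
Step 11: PC=10 exec 'SUB D, D'. After: A=0 B=-5 C=0 D=0 ZF=1 PC=11
Step 12: PC=11 exec 'HALT'. After: A=0 B=-5 C=0 D=0 ZF=1 PC=11 HALTED
Total instructions executed: 12

Answer: 12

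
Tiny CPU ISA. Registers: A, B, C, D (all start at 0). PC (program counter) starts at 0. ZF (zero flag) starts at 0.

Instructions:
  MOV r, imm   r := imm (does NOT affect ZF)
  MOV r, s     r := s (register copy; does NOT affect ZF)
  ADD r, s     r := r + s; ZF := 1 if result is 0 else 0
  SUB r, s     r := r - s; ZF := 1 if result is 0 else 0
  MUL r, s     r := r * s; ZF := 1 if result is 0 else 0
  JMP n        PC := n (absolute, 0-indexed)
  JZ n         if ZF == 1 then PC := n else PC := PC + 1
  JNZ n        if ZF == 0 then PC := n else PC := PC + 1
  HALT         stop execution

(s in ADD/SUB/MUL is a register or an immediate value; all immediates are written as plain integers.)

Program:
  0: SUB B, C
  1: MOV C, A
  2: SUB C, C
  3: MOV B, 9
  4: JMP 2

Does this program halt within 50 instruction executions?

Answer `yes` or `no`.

Step 1: PC=0 exec 'SUB B, C'. After: A=0 B=0 C=0 D=0 ZF=1 PC=1
Step 2: PC=1 exec 'MOV C, A'. After: A=0 B=0 C=0 D=0 ZF=1 PC=2
Step 3: PC=2 exec 'SUB C, C'. After: A=0 B=0 C=0 D=0 ZF=1 PC=3
Step 4: PC=3 exec 'MOV B, 9'. After: A=0 B=9 C=0 D=0 ZF=1 PC=4
Step 5: PC=4 exec 'JMP 2'. After: A=0 B=9 C=0 D=0 ZF=1 PC=2
Step 6: PC=2 exec 'SUB C, C'. After: A=0 B=9 C=0 D=0 ZF=1 PC=3
Step 7: PC=3 exec 'MOV B, 9'. After: A=0 B=9 C=0 D=0 ZF=1 PC=4
State after step 7 equals state after step 4: the program is in a cycle of length 3 and will never halt.

Answer: no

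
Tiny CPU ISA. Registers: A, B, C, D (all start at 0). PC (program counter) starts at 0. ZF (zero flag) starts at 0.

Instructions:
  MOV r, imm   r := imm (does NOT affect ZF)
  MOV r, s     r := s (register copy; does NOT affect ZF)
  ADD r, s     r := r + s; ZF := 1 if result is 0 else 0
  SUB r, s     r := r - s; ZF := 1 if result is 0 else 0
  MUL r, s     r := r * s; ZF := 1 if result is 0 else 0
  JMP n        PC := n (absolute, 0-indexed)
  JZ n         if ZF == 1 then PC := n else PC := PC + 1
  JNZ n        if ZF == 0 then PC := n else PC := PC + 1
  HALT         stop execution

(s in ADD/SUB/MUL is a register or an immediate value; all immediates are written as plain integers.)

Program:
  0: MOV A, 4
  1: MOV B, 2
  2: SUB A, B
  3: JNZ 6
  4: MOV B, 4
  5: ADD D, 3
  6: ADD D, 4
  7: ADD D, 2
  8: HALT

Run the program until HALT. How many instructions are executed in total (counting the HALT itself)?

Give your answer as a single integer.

Answer: 7

Derivation:
Step 1: PC=0 exec 'MOV A, 4'. After: A=4 B=0 C=0 D=0 ZF=0 PC=1
Step 2: PC=1 exec 'MOV B, 2'. After: A=4 B=2 C=0 D=0 ZF=0 PC=2
Step 3: PC=2 exec 'SUB A, B'. After: A=2 B=2 C=0 D=0 ZF=0 PC=3
Step 4: PC=3 exec 'JNZ 6'. After: A=2 B=2 C=0 D=0 ZF=0 PC=6
Step 5: PC=6 exec 'ADD D, 4'. After: A=2 B=2 C=0 D=4 ZF=0 PC=7
Step 6: PC=7 exec 'ADD D, 2'. After: A=2 B=2 C=0 D=6 ZF=0 PC=8
Step 7: PC=8 exec 'HALT'. After: A=2 B=2 C=0 D=6 ZF=0 PC=8 HALTED
Total instructions executed: 7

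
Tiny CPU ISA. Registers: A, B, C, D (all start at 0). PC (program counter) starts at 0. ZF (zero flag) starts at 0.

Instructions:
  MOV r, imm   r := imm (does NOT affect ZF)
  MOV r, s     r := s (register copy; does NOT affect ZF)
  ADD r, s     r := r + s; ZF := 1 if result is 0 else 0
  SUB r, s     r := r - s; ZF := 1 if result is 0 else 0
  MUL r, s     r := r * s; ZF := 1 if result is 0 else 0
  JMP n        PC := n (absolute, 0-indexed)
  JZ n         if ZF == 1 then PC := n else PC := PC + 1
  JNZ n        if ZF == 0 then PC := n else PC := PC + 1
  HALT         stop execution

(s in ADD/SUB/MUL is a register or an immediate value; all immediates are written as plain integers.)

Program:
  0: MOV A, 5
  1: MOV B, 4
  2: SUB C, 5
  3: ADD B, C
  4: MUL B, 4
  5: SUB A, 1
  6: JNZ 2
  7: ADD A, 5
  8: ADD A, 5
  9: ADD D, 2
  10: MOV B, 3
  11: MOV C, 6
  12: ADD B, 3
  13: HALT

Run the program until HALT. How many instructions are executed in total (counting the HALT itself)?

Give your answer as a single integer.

Answer: 34

Derivation:
Step 1: PC=0 exec 'MOV A, 5'. After: A=5 B=0 C=0 D=0 ZF=0 PC=1
Step 2: PC=1 exec 'MOV B, 4'. After: A=5 B=4 C=0 D=0 ZF=0 PC=2
Step 3: PC=2 exec 'SUB C, 5'. After: A=5 B=4 C=-5 D=0 ZF=0 PC=3
Step 4: PC=3 exec 'ADD B, C'. After: A=5 B=-1 C=-5 D=0 ZF=0 PC=4
Step 5: PC=4 exec 'MUL B, 4'. After: A=5 B=-4 C=-5 D=0 ZF=0 PC=5
Step 6: PC=5 exec 'SUB A, 1'. After: A=4 B=-4 C=-5 D=0 ZF=0 PC=6
Step 7: PC=6 exec 'JNZ 2'. After: A=4 B=-4 C=-5 D=0 ZF=0 PC=2
Step 8: PC=2 exec 'SUB C, 5'. After: A=4 B=-4 C=-10 D=0 ZF=0 PC=3
Step 9: PC=3 exec 'ADD B, C'. After: A=4 B=-14 C=-10 D=0 ZF=0 PC=4
Step 10: PC=4 exec 'MUL B, 4'. After: A=4 B=-56 C=-10 D=0 ZF=0 PC=5
Step 11: PC=5 exec 'SUB A, 1'. After: A=3 B=-56 C=-10 D=0 ZF=0 PC=6
Step 12: PC=6 exec 'JNZ 2'. After: A=3 B=-56 C=-10 D=0 ZF=0 PC=2
Step 13: PC=2 exec 'SUB C, 5'. After: A=3 B=-56 C=-15 D=0 ZF=0 PC=3
Step 14: PC=3 exec 'ADD B, C'. After: A=3 B=-71 C=-15 D=0 ZF=0 PC=4
Step 15: PC=4 exec 'MUL B, 4'. After: A=3 B=-284 C=-15 D=0 ZF=0 PC=5
Step 16: PC=5 exec 'SUB A, 1'. After: A=2 B=-284 C=-15 D=0 ZF=0 PC=6
Step 17: PC=6 exec 'JNZ 2'. After: A=2 B=-284 C=-15 D=0 ZF=0 PC=2
Step 18: PC=2 exec 'SUB C, 5'. After: A=2 B=-284 C=-20 D=0 ZF=0 PC=3
Step 19: PC=3 exec 'ADD B, C'. After: A=2 B=-304 C=-20 D=0 ZF=0 PC=4
Step 20: PC=4 exec 'MUL B, 4'. After: A=2 B=-1216 C=-20 D=0 ZF=0 PC=5
Step 21: PC=5 exec 'SUB A, 1'. After: A=1 B=-1216 C=-20 D=0 ZF=0 PC=6
Step 22: PC=6 exec 'JNZ 2'. After: A=1 B=-1216 C=-20 D=0 ZF=0 PC=2
Step 23: PC=2 exec 'SUB C, 5'. After: A=1 B=-1216 C=-25 D=0 ZF=0 PC=3
Step 24: PC=3 exec 'ADD B, C'. After: A=1 B=-1241 C=-25 D=0 ZF=0 PC=4
Step 25: PC=4 exec 'MUL B, 4'. After: A=1 B=-4964 C=-25 D=0 ZF=0 PC=5
Step 26: PC=5 exec 'SUB A, 1'. After: A=0 B=-4964 C=-25 D=0 ZF=1 PC=6
Step 27: PC=6 exec 'JNZ 2'. After: A=0 B=-4964 C=-25 D=0 ZF=1 PC=7
Step 28: PC=7 exec 'ADD A, 5'. After: A=5 B=-4964 C=-25 D=0 ZF=0 PC=8
Step 29: PC=8 exec 'ADD A, 5'. After: A=10 B=-4964 C=-25 D=0 ZF=0 PC=9
Step 30: PC=9 exec 'ADD D, 2'. After: A=10 B=-4964 C=-25 D=2 ZF=0 PC=10
Step 31: PC=10 exec 'MOV B, 3'. After: A=10 B=3 C=-25 D=2 ZF=0 PC=11
Step 32: PC=11 exec 'MOV C, 6'. After: A=10 B=3 C=6 D=2 ZF=0 PC=12
Step 33: PC=12 exec 'ADD B, 3'. After: A=10 B=6 C=6 D=2 ZF=0 PC=13
Step 34: PC=13 exec 'HALT'. After: A=10 B=6 C=6 D=2 ZF=0 PC=13 HALTED
Total instructions executed: 34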